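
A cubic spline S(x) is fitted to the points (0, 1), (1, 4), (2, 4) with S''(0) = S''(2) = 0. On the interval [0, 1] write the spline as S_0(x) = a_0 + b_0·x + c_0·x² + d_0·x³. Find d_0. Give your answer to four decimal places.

Let M_i = S''(x_i). Step sizes h_i = 1, 1; slopes of the chords Δ_i = (y_(i+1) - y_i)/h_i = 3, 0.
  1·M_0 + 4·M_1 + 1·M_2 = 6(Δ_1 - Δ_0) = -18
Natural end conditions: M_0 = M_2 = 0.
Solving: M_0 = 0, M_1 = -9/2, M_2 = 0.
On [0, 1], with S_0(x) = a_0 + b_0·x + c_0·x² + d_0·x³: c_0 = M_0/2 = 0, d_0 = (M_1 - M_0)/(6h_0) = -3/4, b_0 = Δ_0 - h_0(2M_0 + M_1)/6 = 15/4.

-0.7500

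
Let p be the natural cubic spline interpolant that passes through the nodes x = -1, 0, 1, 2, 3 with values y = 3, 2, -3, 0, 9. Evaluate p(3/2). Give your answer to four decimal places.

With σ_i denoting the second derivative at x_i, h_i = 1, 1, 1, 1, and Δ_i = (y_(i+1) − y_i)/h_i = -1, -5, 3, 9:
  1·σ_0 + 4·σ_1 + 1·σ_2 = 6(Δ_1 - Δ_0) = -24
  1·σ_1 + 4·σ_2 + 1·σ_3 = 6(Δ_2 - Δ_1) = 48
  1·σ_2 + 4·σ_3 + 1·σ_4 = 6(Δ_3 - Δ_2) = 36
Natural end conditions: σ_0 = σ_4 = 0.
Solving the tridiagonal system: σ_0 = 0, σ_1 = -129/14, σ_2 = 90/7, σ_3 = 81/14, σ_4 = 0.
On [1, 2], p(x) = -3 - 9/4·(x - 1) + 45/7·(x - 1)² - 33/28·(x - 1)³.
With (x - 1) = 1/2: p(3/2) = -597/224.

-2.6652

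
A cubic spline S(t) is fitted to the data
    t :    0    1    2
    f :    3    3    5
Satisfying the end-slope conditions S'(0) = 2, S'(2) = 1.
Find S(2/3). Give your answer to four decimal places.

With M_i denoting the second derivative at x_i, h_i = 1, 1, and Δ_i = (y_(i+1) − y_i)/h_i = 0, 2:
  1·M_0 + 4·M_1 + 1·M_2 = 6(Δ_1 - Δ_0) = 12
Clamped end conditions give two more equations: 2h_0·M_0 + h_0·M_1 = 6(Δ_0 - S'(0)) = -12 and h_1·M_1 + 2h_1·M_2 = 6(S'(2) - Δ_1) = -6.
Forward elimination and back-substitution give M_0 = -19/2, M_1 = 7, M_2 = -13/2.
On [0, 1], S(t) = 3 + 2·t - 19/4·t² + 11/4·t³.
With t = 2/3: S(2/3) = 82/27.

3.0370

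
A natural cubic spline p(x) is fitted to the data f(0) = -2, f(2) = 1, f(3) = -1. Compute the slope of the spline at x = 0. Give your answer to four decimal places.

With M_i denoting the second derivative at x_i, h_i = 2, 1, and Δ_i = (y_(i+1) − y_i)/h_i = 3/2, -2:
  2·M_0 + 6·M_1 + 1·M_2 = 6(Δ_1 - Δ_0) = -21
Natural end conditions: M_0 = M_2 = 0.
Forward elimination and back-substitution give M_0 = 0, M_1 = -7/2, M_2 = 0.
On [0, 2], p'(x) = b_0 + 2c_0·x + 3d_0·x² with b_0 = Δ_0 - h_0(2M_0 + M_1)/6 = 8/3, c_0 = M_0/2 = 0, d_0 = (M_1 - M_0)/(6h_0) = -7/24. So p'(0) = 8/3.

2.6667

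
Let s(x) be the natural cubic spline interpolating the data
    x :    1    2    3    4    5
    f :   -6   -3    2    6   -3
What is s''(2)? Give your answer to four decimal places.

Let σ_i = s''(x_i). Step sizes h_i = 1, 1, 1, 1; slopes of the chords Δ_i = (y_(i+1) - y_i)/h_i = 3, 5, 4, -9.
  1·σ_0 + 4·σ_1 + 1·σ_2 = 6(Δ_1 - Δ_0) = 12
  1·σ_1 + 4·σ_2 + 1·σ_3 = 6(Δ_2 - Δ_1) = -6
  1·σ_2 + 4·σ_3 + 1·σ_4 = 6(Δ_3 - Δ_2) = -78
Natural end conditions: σ_0 = σ_4 = 0.
Forward elimination and back-substitution give σ_0 = 0, σ_1 = 9/4, σ_2 = 3, σ_3 = -81/4, σ_4 = 0.

2.2500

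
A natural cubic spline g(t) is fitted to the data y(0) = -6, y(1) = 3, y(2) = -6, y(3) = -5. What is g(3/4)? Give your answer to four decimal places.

Write M_i for g''(x_i). With h_i = 1, 1, 1 and divided differences Δ_i = 9, -9, 1, the continuity of g' gives the tridiagonal system
  1·M_0 + 4·M_1 + 1·M_2 = 6(Δ_1 - Δ_0) = -108
  1·M_1 + 4·M_2 + 1·M_3 = 6(Δ_2 - Δ_1) = 60
Natural end conditions: M_0 = M_3 = 0.
Solving: M_0 = 0, M_1 = -164/5, M_2 = 116/5, M_3 = 0.
On [0, 1], g(t) = -6 + 217/15·t + 0·t² - 82/15·t³.
With t = 3/4: g(3/4) = 407/160.

2.5438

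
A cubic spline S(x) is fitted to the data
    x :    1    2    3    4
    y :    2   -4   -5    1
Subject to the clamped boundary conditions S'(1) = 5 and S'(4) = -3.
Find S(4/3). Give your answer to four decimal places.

1.7877

Let M_i = S''(x_i). Step sizes h_i = 1, 1, 1; slopes of the chords Δ_i = (y_(i+1) - y_i)/h_i = -6, -1, 6.
  1·M_0 + 4·M_1 + 1·M_2 = 6(Δ_1 - Δ_0) = 30
  1·M_1 + 4·M_2 + 1·M_3 = 6(Δ_2 - Δ_1) = 42
Clamped end conditions give two more equations: 2h_0·M_0 + h_0·M_1 = 6(Δ_0 - S'(1)) = -66 and h_2·M_2 + 2h_2·M_3 = 6(S'(4) - Δ_2) = -54.
Solving the tridiagonal system: M_0 = -596/15, M_1 = 202/15, M_2 = 238/15, M_3 = -524/15.
On [1, 2], S(x) = 2 + 5·(x - 1) - 298/15·(x - 1)² + 133/15·(x - 1)³.
With (x - 1) = 1/3: S(4/3) = 724/405.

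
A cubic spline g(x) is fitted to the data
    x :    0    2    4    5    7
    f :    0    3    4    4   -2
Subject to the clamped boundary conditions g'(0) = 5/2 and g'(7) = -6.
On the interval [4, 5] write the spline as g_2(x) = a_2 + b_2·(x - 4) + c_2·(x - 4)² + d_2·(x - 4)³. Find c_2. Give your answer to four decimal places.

Write M_i for g''(x_i). With h_i = 2, 2, 1, 2 and divided differences Δ_i = 3/2, 1/2, 0, -3, the continuity of g' gives the tridiagonal system
  2·M_0 + 8·M_1 + 2·M_2 = 6(Δ_1 - Δ_0) = -6
  2·M_1 + 6·M_2 + 1·M_3 = 6(Δ_2 - Δ_1) = -3
  1·M_2 + 6·M_3 + 2·M_4 = 6(Δ_3 - Δ_2) = -18
Clamped end conditions give two more equations: 2h_0·M_0 + h_0·M_1 = 6(Δ_0 - g'(0)) = -6 and h_3·M_3 + 2h_3·M_4 = 6(g'(7) - Δ_3) = -18.
Forward elimination and back-substitution give M_0 = -79/61, M_1 = -25/61, M_2 = -4/61, M_3 = -109/61, M_4 = -220/61.
On [4, 5], with g_2(x) = a_2 + b_2·(x - 4) + c_2·(x - 4)² + d_2·(x - 4)³: c_2 = M_2/2 = -2/61, d_2 = (M_3 - M_2)/(6h_2) = -35/122, b_2 = Δ_2 - h_2(2M_2 + M_3)/6 = 39/122.

-0.0328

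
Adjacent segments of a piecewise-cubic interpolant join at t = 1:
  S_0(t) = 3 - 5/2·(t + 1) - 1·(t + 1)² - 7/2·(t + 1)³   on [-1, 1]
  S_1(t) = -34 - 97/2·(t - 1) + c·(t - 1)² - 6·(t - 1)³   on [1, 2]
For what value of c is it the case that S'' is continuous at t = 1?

S_0''(t) = -2 - 21·(t + 1), so S_0''(1) = -44. On the right, S_1''(1) = 2c, so c = -22.

-22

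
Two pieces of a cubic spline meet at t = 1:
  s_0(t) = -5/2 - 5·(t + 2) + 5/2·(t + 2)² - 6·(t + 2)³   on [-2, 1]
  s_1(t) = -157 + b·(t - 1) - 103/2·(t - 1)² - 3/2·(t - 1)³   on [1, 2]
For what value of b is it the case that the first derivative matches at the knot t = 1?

s_0'(t) = -5 + 5·(t + 2) - 18·(t + 2)², so s_0'(1) = -152. On the right, s_1'(1) = b, so b = -152.

-152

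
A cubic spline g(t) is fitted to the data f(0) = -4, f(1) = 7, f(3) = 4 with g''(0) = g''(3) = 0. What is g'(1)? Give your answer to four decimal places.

6.8333

Let σ_i = g''(x_i). Step sizes h_i = 1, 2; slopes of the chords Δ_i = (y_(i+1) - y_i)/h_i = 11, -3/2.
  1·σ_0 + 6·σ_1 + 2·σ_2 = 6(Δ_1 - Δ_0) = -75
Natural end conditions: σ_0 = σ_2 = 0.
Solving: σ_0 = 0, σ_1 = -25/2, σ_2 = 0.
On [1, 3], g'(t) = b_1 + 2c_1·(t - 1) + 3d_1·(t - 1)² with b_1 = Δ_1 - h_1(2σ_1 + σ_2)/6 = 41/6, c_1 = σ_1/2 = -25/4, d_1 = (σ_2 - σ_1)/(6h_1) = 25/24. So g'(1) = 41/6.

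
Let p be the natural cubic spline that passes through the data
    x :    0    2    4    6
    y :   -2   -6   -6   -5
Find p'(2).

-1

With M_i denoting the second derivative at x_i, h_i = 2, 2, 2, and Δ_i = (y_(i+1) − y_i)/h_i = -2, 0, 1/2:
  2·M_0 + 8·M_1 + 2·M_2 = 6(Δ_1 - Δ_0) = 12
  2·M_1 + 8·M_2 + 2·M_3 = 6(Δ_2 - Δ_1) = 3
Natural end conditions: M_0 = M_3 = 0.
Hence M_0 = 0, M_1 = 3/2, M_2 = 0, M_3 = 0.
On [2, 4], p'(x) = b_1 + 2c_1·(x - 2) + 3d_1·(x - 2)² with b_1 = Δ_1 - h_1(2M_1 + M_2)/6 = -1, c_1 = M_1/2 = 3/4, d_1 = (M_2 - M_1)/(6h_1) = -1/8. So p'(2) = -1.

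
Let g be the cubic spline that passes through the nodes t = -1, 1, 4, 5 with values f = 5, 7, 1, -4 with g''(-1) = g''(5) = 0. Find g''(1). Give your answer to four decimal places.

Put M_i = g'' at the i-th knot. Here h = (2, 3, 1) and Δ = (1, -2, -5), so the interior equations h_(i-1)·M_(i-1) + 2(h_(i-1)+h_i)·M_i + h_i·M_(i+1) = 6(Δ_i − Δ_(i-1)) read
  2·M_0 + 10·M_1 + 3·M_2 = 6(Δ_1 - Δ_0) = -18
  3·M_1 + 8·M_2 + 1·M_3 = 6(Δ_2 - Δ_1) = -18
Natural end conditions: M_0 = M_3 = 0.
Solving: M_0 = 0, M_1 = -90/71, M_2 = -126/71, M_3 = 0.

-1.2676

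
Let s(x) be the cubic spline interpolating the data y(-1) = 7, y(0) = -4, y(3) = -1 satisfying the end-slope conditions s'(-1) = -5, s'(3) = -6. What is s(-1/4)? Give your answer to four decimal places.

Write σ_i for s''(x_i). With h_i = 1, 3 and divided differences Δ_i = -11, 1, the continuity of s' gives the tridiagonal system
  1·σ_0 + 8·σ_1 + 3·σ_2 = 6(Δ_1 - Δ_0) = 72
Clamped end conditions give two more equations: 2h_0·σ_0 + h_0·σ_1 = 6(Δ_0 - s'(-1)) = -36 and h_1·σ_1 + 2h_1·σ_2 = 6(s'(3) - Δ_1) = -42.
Forward elimination and back-substitution give σ_0 = -109/4, σ_1 = 37/2, σ_2 = -65/4.
On [-1, 0], s(x) = 7 - 5·(x + 1) - 109/8·(x + 1)² + 61/8·(x + 1)³.
With (x + 1) = 3/4: s(-1/4) = -613/512.

-1.1973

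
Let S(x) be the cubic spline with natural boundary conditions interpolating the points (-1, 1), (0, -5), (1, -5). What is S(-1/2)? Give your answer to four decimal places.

-2.5625

Put m_i = S'' at the i-th knot. Here h = (1, 1) and Δ = (-6, 0), so the interior equations h_(i-1)·m_(i-1) + 2(h_(i-1)+h_i)·m_i + h_i·m_(i+1) = 6(Δ_i − Δ_(i-1)) read
  1·m_0 + 4·m_1 + 1·m_2 = 6(Δ_1 - Δ_0) = 36
Natural end conditions: m_0 = m_2 = 0.
Hence m_0 = 0, m_1 = 9, m_2 = 0.
On [-1, 0], S(x) = 1 - 15/2·(x + 1) + 0·(x + 1)² + 3/2·(x + 1)³.
With (x + 1) = 1/2: S(-1/2) = -41/16.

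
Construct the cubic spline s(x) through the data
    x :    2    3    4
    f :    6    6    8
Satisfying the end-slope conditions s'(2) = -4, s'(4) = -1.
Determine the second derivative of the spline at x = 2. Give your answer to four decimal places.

10.5000

Write σ_i for s''(x_i). With h_i = 1, 1 and divided differences Δ_i = 0, 2, the continuity of s' gives the tridiagonal system
  1·σ_0 + 4·σ_1 + 1·σ_2 = 6(Δ_1 - Δ_0) = 12
Clamped end conditions give two more equations: 2h_0·σ_0 + h_0·σ_1 = 6(Δ_0 - s'(2)) = 24 and h_1·σ_1 + 2h_1·σ_2 = 6(s'(4) - Δ_1) = -18.
Solving: σ_0 = 21/2, σ_1 = 3, σ_2 = -21/2.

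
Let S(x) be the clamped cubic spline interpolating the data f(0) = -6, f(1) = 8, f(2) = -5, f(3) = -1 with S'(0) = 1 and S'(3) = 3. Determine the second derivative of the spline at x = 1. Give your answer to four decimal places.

Write M_i for S''(x_i). With h_i = 1, 1, 1 and divided differences Δ_i = 14, -13, 4, the continuity of S' gives the tridiagonal system
  1·M_0 + 4·M_1 + 1·M_2 = 6(Δ_1 - Δ_0) = -162
  1·M_1 + 4·M_2 + 1·M_3 = 6(Δ_2 - Δ_1) = 102
Clamped end conditions give two more equations: 2h_0·M_0 + h_0·M_1 = 6(Δ_0 - S'(0)) = 78 and h_2·M_2 + 2h_2·M_3 = 6(S'(3) - Δ_2) = -6.
Solving: M_0 = 1124/15, M_1 = -1078/15, M_2 = 758/15, M_3 = -424/15.

-71.8667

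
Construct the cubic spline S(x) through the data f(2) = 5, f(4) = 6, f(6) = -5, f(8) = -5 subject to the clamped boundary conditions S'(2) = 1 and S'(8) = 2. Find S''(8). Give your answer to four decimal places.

0.1333

With M_i denoting the second derivative at x_i, h_i = 2, 2, 2, and Δ_i = (y_(i+1) − y_i)/h_i = 1/2, -11/2, 0:
  2·M_0 + 8·M_1 + 2·M_2 = 6(Δ_1 - Δ_0) = -36
  2·M_1 + 8·M_2 + 2·M_3 = 6(Δ_2 - Δ_1) = 33
Clamped end conditions give two more equations: 2h_0·M_0 + h_0·M_1 = 6(Δ_0 - S'(2)) = -3 and h_2·M_2 + 2h_2·M_3 = 6(S'(8) - Δ_2) = 12.
Solving: M_0 = 38/15, M_1 = -197/30, M_2 = 86/15, M_3 = 2/15.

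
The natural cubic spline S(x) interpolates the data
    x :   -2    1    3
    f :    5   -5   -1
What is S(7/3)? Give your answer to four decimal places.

Let σ_i = S''(x_i). Step sizes h_i = 3, 2; slopes of the chords Δ_i = (y_(i+1) - y_i)/h_i = -10/3, 2.
  3·σ_0 + 10·σ_1 + 2·σ_2 = 6(Δ_1 - Δ_0) = 32
Natural end conditions: σ_0 = σ_2 = 0.
Forward elimination and back-substitution give σ_0 = 0, σ_1 = 16/5, σ_2 = 0.
On [1, 3], S(x) = -5 - 2/15·(x - 1) + 8/5·(x - 1)² - 4/15·(x - 1)³.
With (x - 1) = 4/3: S(7/3) = -1201/405.

-2.9654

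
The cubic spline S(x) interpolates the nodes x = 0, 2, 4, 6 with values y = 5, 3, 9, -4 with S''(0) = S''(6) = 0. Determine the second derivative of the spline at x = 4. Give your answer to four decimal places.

With M_i denoting the second derivative at x_i, h_i = 2, 2, 2, and Δ_i = (y_(i+1) − y_i)/h_i = -1, 3, -13/2:
  2·M_0 + 8·M_1 + 2·M_2 = 6(Δ_1 - Δ_0) = 24
  2·M_1 + 8·M_2 + 2·M_3 = 6(Δ_2 - Δ_1) = -57
Natural end conditions: M_0 = M_3 = 0.
Forward elimination and back-substitution give M_0 = 0, M_1 = 51/10, M_2 = -42/5, M_3 = 0.

-8.4000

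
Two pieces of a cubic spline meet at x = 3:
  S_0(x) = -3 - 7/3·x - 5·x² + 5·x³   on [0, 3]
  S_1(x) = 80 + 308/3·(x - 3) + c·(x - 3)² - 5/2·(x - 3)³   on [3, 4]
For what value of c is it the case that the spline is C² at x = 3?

40

S_0''(x) = -10 + 30·x, so S_0''(3) = 80. On the right, S_1''(3) = 2c, so c = 40.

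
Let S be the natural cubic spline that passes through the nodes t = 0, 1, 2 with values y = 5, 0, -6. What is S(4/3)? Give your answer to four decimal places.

-1.9074

Write m_i for S''(x_i). With h_i = 1, 1 and divided differences Δ_i = -5, -6, the continuity of S' gives the tridiagonal system
  1·m_0 + 4·m_1 + 1·m_2 = 6(Δ_1 - Δ_0) = -6
Natural end conditions: m_0 = m_2 = 0.
Forward elimination and back-substitution give m_0 = 0, m_1 = -3/2, m_2 = 0.
On [1, 2], S(t) = 0 - 11/2·(t - 1) - 3/4·(t - 1)² + 1/4·(t - 1)³.
With (t - 1) = 1/3: S(4/3) = -103/54.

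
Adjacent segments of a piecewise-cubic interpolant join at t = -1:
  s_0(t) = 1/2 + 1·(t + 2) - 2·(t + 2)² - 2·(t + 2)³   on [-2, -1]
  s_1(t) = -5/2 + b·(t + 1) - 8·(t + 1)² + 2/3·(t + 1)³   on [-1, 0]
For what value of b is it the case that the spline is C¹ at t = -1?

s_0'(t) = 1 - 4·(t + 2) - 6·(t + 2)², so s_0'(-1) = -9. On the right, s_1'(-1) = b, so b = -9.

-9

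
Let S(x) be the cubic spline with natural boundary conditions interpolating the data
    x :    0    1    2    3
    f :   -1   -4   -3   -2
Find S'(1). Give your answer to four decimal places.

-0.8667

Put M_i = S'' at the i-th knot. Here h = (1, 1, 1) and Δ = (-3, 1, 1), so the interior equations h_(i-1)·M_(i-1) + 2(h_(i-1)+h_i)·M_i + h_i·M_(i+1) = 6(Δ_i − Δ_(i-1)) read
  1·M_0 + 4·M_1 + 1·M_2 = 6(Δ_1 - Δ_0) = 24
  1·M_1 + 4·M_2 + 1·M_3 = 6(Δ_2 - Δ_1) = 0
Natural end conditions: M_0 = M_3 = 0.
Forward elimination and back-substitution give M_0 = 0, M_1 = 32/5, M_2 = -8/5, M_3 = 0.
On [1, 2], S'(x) = b_1 + 2c_1·(x - 1) + 3d_1·(x - 1)² with b_1 = Δ_1 - h_1(2M_1 + M_2)/6 = -13/15, c_1 = M_1/2 = 16/5, d_1 = (M_2 - M_1)/(6h_1) = -4/3. So S'(1) = -13/15.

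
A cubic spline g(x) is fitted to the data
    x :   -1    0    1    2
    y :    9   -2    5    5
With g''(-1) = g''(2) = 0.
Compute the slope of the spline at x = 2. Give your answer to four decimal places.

-3.0667

Put M_i = g'' at the i-th knot. Here h = (1, 1, 1) and Δ = (-11, 7, 0), so the interior equations h_(i-1)·M_(i-1) + 2(h_(i-1)+h_i)·M_i + h_i·M_(i+1) = 6(Δ_i − Δ_(i-1)) read
  1·M_0 + 4·M_1 + 1·M_2 = 6(Δ_1 - Δ_0) = 108
  1·M_1 + 4·M_2 + 1·M_3 = 6(Δ_2 - Δ_1) = -42
Natural end conditions: M_0 = M_3 = 0.
Hence M_0 = 0, M_1 = 158/5, M_2 = -92/5, M_3 = 0.
On [1, 2], g'(x) = b_2 + 2c_2·(x - 1) + 3d_2·(x - 1)² with b_2 = Δ_2 - h_2(2M_2 + M_3)/6 = 92/15, c_2 = M_2/2 = -46/5, d_2 = (M_3 - M_2)/(6h_2) = 46/15. So g'(2) = -46/15.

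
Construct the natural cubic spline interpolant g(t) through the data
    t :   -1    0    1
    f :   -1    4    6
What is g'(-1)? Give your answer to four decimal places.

With σ_i denoting the second derivative at x_i, h_i = 1, 1, and Δ_i = (y_(i+1) − y_i)/h_i = 5, 2:
  1·σ_0 + 4·σ_1 + 1·σ_2 = 6(Δ_1 - Δ_0) = -18
Natural end conditions: σ_0 = σ_2 = 0.
Solving: σ_0 = 0, σ_1 = -9/2, σ_2 = 0.
On [-1, 0], g'(t) = b_0 + 2c_0·(t + 1) + 3d_0·(t + 1)² with b_0 = Δ_0 - h_0(2σ_0 + σ_1)/6 = 23/4, c_0 = σ_0/2 = 0, d_0 = (σ_1 - σ_0)/(6h_0) = -3/4. So g'(-1) = 23/4.

5.7500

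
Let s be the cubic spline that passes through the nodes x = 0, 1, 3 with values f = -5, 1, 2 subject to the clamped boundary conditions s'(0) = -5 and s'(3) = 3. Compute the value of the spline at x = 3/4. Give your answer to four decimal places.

-1.2148

Let M_i = s''(x_i). Step sizes h_i = 1, 2; slopes of the chords Δ_i = (y_(i+1) - y_i)/h_i = 6, 1/2.
  1·M_0 + 6·M_1 + 2·M_2 = 6(Δ_1 - Δ_0) = -33
Clamped end conditions give two more equations: 2h_0·M_0 + h_0·M_1 = 6(Δ_0 - s'(0)) = 66 and h_1·M_1 + 2h_1·M_2 = 6(s'(3) - Δ_1) = 15.
Solving: M_0 = 247/6, M_1 = -49/3, M_2 = 143/12.
On [0, 1], s(x) = -5 - 5·x + 247/12·x² - 115/12·x³.
With x = 3/4: s(3/4) = -311/256.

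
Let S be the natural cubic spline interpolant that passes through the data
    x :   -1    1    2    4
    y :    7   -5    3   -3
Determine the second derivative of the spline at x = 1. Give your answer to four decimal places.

16.2857

Put M_i = S'' at the i-th knot. Here h = (2, 1, 2) and Δ = (-6, 8, -3), so the interior equations h_(i-1)·M_(i-1) + 2(h_(i-1)+h_i)·M_i + h_i·M_(i+1) = 6(Δ_i − Δ_(i-1)) read
  2·M_0 + 6·M_1 + 1·M_2 = 6(Δ_1 - Δ_0) = 84
  1·M_1 + 6·M_2 + 2·M_3 = 6(Δ_2 - Δ_1) = -66
Natural end conditions: M_0 = M_3 = 0.
Hence M_0 = 0, M_1 = 114/7, M_2 = -96/7, M_3 = 0.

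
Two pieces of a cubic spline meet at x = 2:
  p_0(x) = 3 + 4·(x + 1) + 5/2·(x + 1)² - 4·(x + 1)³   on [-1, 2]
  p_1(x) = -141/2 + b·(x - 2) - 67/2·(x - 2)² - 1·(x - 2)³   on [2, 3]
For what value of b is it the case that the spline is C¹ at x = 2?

p_0'(x) = 4 + 5·(x + 1) - 12·(x + 1)², so p_0'(2) = -89. On the right, p_1'(2) = b, so b = -89.

-89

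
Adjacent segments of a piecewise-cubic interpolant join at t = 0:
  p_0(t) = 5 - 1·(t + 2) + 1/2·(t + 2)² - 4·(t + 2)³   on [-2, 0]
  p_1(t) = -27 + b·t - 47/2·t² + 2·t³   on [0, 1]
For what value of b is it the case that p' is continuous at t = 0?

p_0'(t) = -1 + 1·(t + 2) - 12·(t + 2)², so p_0'(0) = -47. On the right, p_1'(0) = b, so b = -47.

-47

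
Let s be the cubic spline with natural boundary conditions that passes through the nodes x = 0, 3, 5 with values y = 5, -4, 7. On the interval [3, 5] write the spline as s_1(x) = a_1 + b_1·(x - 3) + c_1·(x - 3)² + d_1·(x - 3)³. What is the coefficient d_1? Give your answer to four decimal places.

Let m_i = s''(x_i). Step sizes h_i = 3, 2; slopes of the chords Δ_i = (y_(i+1) - y_i)/h_i = -3, 11/2.
  3·m_0 + 10·m_1 + 2·m_2 = 6(Δ_1 - Δ_0) = 51
Natural end conditions: m_0 = m_2 = 0.
Solving the tridiagonal system: m_0 = 0, m_1 = 51/10, m_2 = 0.
On [3, 5], with s_1(x) = a_1 + b_1·(x - 3) + c_1·(x - 3)² + d_1·(x - 3)³: c_1 = m_1/2 = 51/20, d_1 = (m_2 - m_1)/(6h_1) = -17/40, b_1 = Δ_1 - h_1(2m_1 + m_2)/6 = 21/10.

-0.4250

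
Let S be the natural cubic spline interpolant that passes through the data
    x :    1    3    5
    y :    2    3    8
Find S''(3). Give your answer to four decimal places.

1.5000

Put M_i = S'' at the i-th knot. Here h = (2, 2) and Δ = (1/2, 5/2), so the interior equations h_(i-1)·M_(i-1) + 2(h_(i-1)+h_i)·M_i + h_i·M_(i+1) = 6(Δ_i − Δ_(i-1)) read
  2·M_0 + 8·M_1 + 2·M_2 = 6(Δ_1 - Δ_0) = 12
Natural end conditions: M_0 = M_2 = 0.
Solving the tridiagonal system: M_0 = 0, M_1 = 3/2, M_2 = 0.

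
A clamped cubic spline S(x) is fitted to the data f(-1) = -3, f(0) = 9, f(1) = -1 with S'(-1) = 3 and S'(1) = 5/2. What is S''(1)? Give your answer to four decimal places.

70.2500

With M_i denoting the second derivative at x_i, h_i = 1, 1, and Δ_i = (y_(i+1) − y_i)/h_i = 12, -10:
  1·M_0 + 4·M_1 + 1·M_2 = 6(Δ_1 - Δ_0) = -132
Clamped end conditions give two more equations: 2h_0·M_0 + h_0·M_1 = 6(Δ_0 - S'(-1)) = 54 and h_1·M_1 + 2h_1·M_2 = 6(S'(1) - Δ_1) = 75.
Hence M_0 = 239/4, M_1 = -131/2, M_2 = 281/4.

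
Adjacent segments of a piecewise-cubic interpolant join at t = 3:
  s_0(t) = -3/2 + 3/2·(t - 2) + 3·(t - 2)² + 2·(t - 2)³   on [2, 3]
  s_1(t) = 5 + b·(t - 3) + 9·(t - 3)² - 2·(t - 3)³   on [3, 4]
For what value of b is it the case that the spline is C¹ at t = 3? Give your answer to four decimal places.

13.5000

s_0'(t) = 3/2 + 6·(t - 2) + 6·(t - 2)², so s_0'(3) = 27/2. On the right, s_1'(3) = b, so b = 27/2.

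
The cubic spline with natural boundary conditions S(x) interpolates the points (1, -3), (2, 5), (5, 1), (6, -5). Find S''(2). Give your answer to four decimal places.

With M_i denoting the second derivative at x_i, h_i = 1, 3, 1, and Δ_i = (y_(i+1) − y_i)/h_i = 8, -4/3, -6:
  1·M_0 + 8·M_1 + 3·M_2 = 6(Δ_1 - Δ_0) = -56
  3·M_1 + 8·M_2 + 1·M_3 = 6(Δ_2 - Δ_1) = -28
Natural end conditions: M_0 = M_3 = 0.
Solving the tridiagonal system: M_0 = 0, M_1 = -364/55, M_2 = -56/55, M_3 = 0.

-6.6182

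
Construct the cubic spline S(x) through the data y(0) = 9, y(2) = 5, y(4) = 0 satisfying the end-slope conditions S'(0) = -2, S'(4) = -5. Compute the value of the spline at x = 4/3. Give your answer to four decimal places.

6.2222

Let m_i = S''(x_i). Step sizes h_i = 2, 2; slopes of the chords Δ_i = (y_(i+1) - y_i)/h_i = -2, -5/2.
  2·m_0 + 8·m_1 + 2·m_2 = 6(Δ_1 - Δ_0) = -3
Clamped end conditions give two more equations: 2h_0·m_0 + h_0·m_1 = 6(Δ_0 - S'(0)) = 0 and h_1·m_1 + 2h_1·m_2 = 6(S'(4) - Δ_1) = -15.
Solving the tridiagonal system: m_0 = -3/8, m_1 = 3/4, m_2 = -33/8.
On [0, 2], S(x) = 9 - 2·x - 3/16·x² + 3/32·x³.
With x = 4/3: S(4/3) = 56/9.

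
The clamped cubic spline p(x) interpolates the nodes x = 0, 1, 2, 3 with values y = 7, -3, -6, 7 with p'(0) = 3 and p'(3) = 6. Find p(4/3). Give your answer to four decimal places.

-6.3556

Write M_i for p''(x_i). With h_i = 1, 1, 1 and divided differences Δ_i = -10, -3, 13, the continuity of p' gives the tridiagonal system
  1·M_0 + 4·M_1 + 1·M_2 = 6(Δ_1 - Δ_0) = 42
  1·M_1 + 4·M_2 + 1·M_3 = 6(Δ_2 - Δ_1) = 96
Clamped end conditions give two more equations: 2h_0·M_0 + h_0·M_1 = 6(Δ_0 - p'(0)) = -78 and h_2·M_2 + 2h_2·M_3 = 6(p'(3) - Δ_2) = -42.
Solving the tridiagonal system: M_0 = -232/5, M_1 = 74/5, M_2 = 146/5, M_3 = -178/5.
On [1, 2], p(x) = -3 - 64/5·(x - 1) + 37/5·(x - 1)² + 12/5·(x - 1)³.
With (x - 1) = 1/3: p(4/3) = -286/45.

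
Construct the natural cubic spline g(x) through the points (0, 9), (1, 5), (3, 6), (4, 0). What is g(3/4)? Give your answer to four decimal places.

Write σ_i for g''(x_i). With h_i = 1, 2, 1 and divided differences Δ_i = -4, 1/2, -6, the continuity of g' gives the tridiagonal system
  1·σ_0 + 6·σ_1 + 2·σ_2 = 6(Δ_1 - Δ_0) = 27
  2·σ_1 + 6·σ_2 + 1·σ_3 = 6(Δ_2 - Δ_1) = -39
Natural end conditions: σ_0 = σ_3 = 0.
Solving: σ_0 = 0, σ_1 = 15/2, σ_2 = -9, σ_3 = 0.
On [0, 1], g(x) = 9 - 21/4·x + 0·x² + 5/4·x³.
With x = 3/4: g(3/4) = 1431/256.

5.5898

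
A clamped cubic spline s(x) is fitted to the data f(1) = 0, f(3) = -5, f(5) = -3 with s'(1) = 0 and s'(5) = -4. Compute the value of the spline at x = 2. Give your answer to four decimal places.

-2.4688

With M_i denoting the second derivative at x_i, h_i = 2, 2, and Δ_i = (y_(i+1) − y_i)/h_i = -5/2, 1:
  2·M_0 + 8·M_1 + 2·M_2 = 6(Δ_1 - Δ_0) = 21
Clamped end conditions give two more equations: 2h_0·M_0 + h_0·M_1 = 6(Δ_0 - s'(1)) = -15 and h_1·M_1 + 2h_1·M_2 = 6(s'(5) - Δ_1) = -30.
Solving: M_0 = -59/8, M_1 = 29/4, M_2 = -89/8.
On [1, 3], s(x) = 0 + 0·(x - 1) - 59/16·(x - 1)² + 39/32·(x - 1)³.
With (x - 1) = 1: s(2) = -79/32.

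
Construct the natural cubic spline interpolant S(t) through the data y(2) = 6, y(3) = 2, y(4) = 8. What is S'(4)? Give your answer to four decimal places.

Let M_i = S''(x_i). Step sizes h_i = 1, 1; slopes of the chords Δ_i = (y_(i+1) - y_i)/h_i = -4, 6.
  1·M_0 + 4·M_1 + 1·M_2 = 6(Δ_1 - Δ_0) = 60
Natural end conditions: M_0 = M_2 = 0.
Hence M_0 = 0, M_1 = 15, M_2 = 0.
On [3, 4], S'(t) = b_1 + 2c_1·(t - 3) + 3d_1·(t - 3)² with b_1 = Δ_1 - h_1(2M_1 + M_2)/6 = 1, c_1 = M_1/2 = 15/2, d_1 = (M_2 - M_1)/(6h_1) = -5/2. So S'(4) = 17/2.

8.5000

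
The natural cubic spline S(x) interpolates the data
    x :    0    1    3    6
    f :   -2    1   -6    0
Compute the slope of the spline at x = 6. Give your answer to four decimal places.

Let m_i = S''(x_i). Step sizes h_i = 1, 2, 3; slopes of the chords Δ_i = (y_(i+1) - y_i)/h_i = 3, -7/2, 2.
  1·m_0 + 6·m_1 + 2·m_2 = 6(Δ_1 - Δ_0) = -39
  2·m_1 + 10·m_2 + 3·m_3 = 6(Δ_2 - Δ_1) = 33
Natural end conditions: m_0 = m_3 = 0.
Solving the tridiagonal system: m_0 = 0, m_1 = -57/7, m_2 = 69/14, m_3 = 0.
On [3, 6], S'(x) = b_2 + 2c_2·(x - 3) + 3d_2·(x - 3)² with b_2 = Δ_2 - h_2(2m_2 + m_3)/6 = -41/14, c_2 = m_2/2 = 69/28, d_2 = (m_3 - m_2)/(6h_2) = -23/84. So S'(6) = 125/28.

4.4643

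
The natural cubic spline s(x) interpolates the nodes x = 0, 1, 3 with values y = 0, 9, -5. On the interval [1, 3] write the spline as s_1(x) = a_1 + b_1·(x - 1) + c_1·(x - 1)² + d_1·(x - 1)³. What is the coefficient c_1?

-8

With m_i denoting the second derivative at x_i, h_i = 1, 2, and Δ_i = (y_(i+1) − y_i)/h_i = 9, -7:
  1·m_0 + 6·m_1 + 2·m_2 = 6(Δ_1 - Δ_0) = -96
Natural end conditions: m_0 = m_2 = 0.
Solving: m_0 = 0, m_1 = -16, m_2 = 0.
On [1, 3], with s_1(x) = a_1 + b_1·(x - 1) + c_1·(x - 1)² + d_1·(x - 1)³: c_1 = m_1/2 = -8, d_1 = (m_2 - m_1)/(6h_1) = 4/3, b_1 = Δ_1 - h_1(2m_1 + m_2)/6 = 11/3.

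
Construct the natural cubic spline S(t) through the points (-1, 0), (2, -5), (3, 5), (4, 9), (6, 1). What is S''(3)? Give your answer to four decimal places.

With σ_i denoting the second derivative at x_i, h_i = 3, 1, 1, 2, and Δ_i = (y_(i+1) − y_i)/h_i = -5/3, 10, 4, -4:
  3·σ_0 + 8·σ_1 + 1·σ_2 = 6(Δ_1 - Δ_0) = 70
  1·σ_1 + 4·σ_2 + 1·σ_3 = 6(Δ_2 - Δ_1) = -36
  1·σ_2 + 6·σ_3 + 2·σ_4 = 6(Δ_3 - Δ_2) = -48
Natural end conditions: σ_0 = σ_4 = 0.
Solving: σ_0 = 0, σ_1 = 889/89, σ_2 = -882/89, σ_3 = -565/89, σ_4 = 0.

-9.9101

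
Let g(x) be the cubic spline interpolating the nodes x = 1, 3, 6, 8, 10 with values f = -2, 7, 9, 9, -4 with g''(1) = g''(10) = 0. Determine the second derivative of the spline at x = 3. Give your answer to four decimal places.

Write M_i for g''(x_i). With h_i = 2, 3, 2, 2 and divided differences Δ_i = 9/2, 2/3, 0, -13/2, the continuity of g' gives the tridiagonal system
  2·M_0 + 10·M_1 + 3·M_2 = 6(Δ_1 - Δ_0) = -23
  3·M_1 + 10·M_2 + 2·M_3 = 6(Δ_2 - Δ_1) = -4
  2·M_2 + 8·M_3 + 2·M_4 = 6(Δ_3 - Δ_2) = -39
Natural end conditions: M_0 = M_4 = 0.
Hence M_0 = 0, M_1 = -943/344, M_2 = 253/172, M_3 = -3607/688, M_4 = 0.

-2.7413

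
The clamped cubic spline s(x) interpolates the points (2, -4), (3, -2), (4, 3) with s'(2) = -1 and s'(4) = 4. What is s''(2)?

Write m_i for s''(x_i). With h_i = 1, 1 and divided differences Δ_i = 2, 5, the continuity of s' gives the tridiagonal system
  1·m_0 + 4·m_1 + 1·m_2 = 6(Δ_1 - Δ_0) = 18
Clamped end conditions give two more equations: 2h_0·m_0 + h_0·m_1 = 6(Δ_0 - s'(2)) = 18 and h_1·m_1 + 2h_1·m_2 = 6(s'(4) - Δ_1) = -6.
Solving the tridiagonal system: m_0 = 7, m_1 = 4, m_2 = -5.

7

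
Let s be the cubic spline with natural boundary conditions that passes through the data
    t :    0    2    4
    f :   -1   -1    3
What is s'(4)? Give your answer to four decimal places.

Put M_i = s'' at the i-th knot. Here h = (2, 2) and Δ = (0, 2), so the interior equations h_(i-1)·M_(i-1) + 2(h_(i-1)+h_i)·M_i + h_i·M_(i+1) = 6(Δ_i − Δ_(i-1)) read
  2·M_0 + 8·M_1 + 2·M_2 = 6(Δ_1 - Δ_0) = 12
Natural end conditions: M_0 = M_2 = 0.
Solving the tridiagonal system: M_0 = 0, M_1 = 3/2, M_2 = 0.
On [2, 4], s'(t) = b_1 + 2c_1·(t - 2) + 3d_1·(t - 2)² with b_1 = Δ_1 - h_1(2M_1 + M_2)/6 = 1, c_1 = M_1/2 = 3/4, d_1 = (M_2 - M_1)/(6h_1) = -1/8. So s'(4) = 5/2.

2.5000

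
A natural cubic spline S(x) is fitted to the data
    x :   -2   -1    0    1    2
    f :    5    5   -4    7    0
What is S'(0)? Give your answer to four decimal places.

With M_i denoting the second derivative at x_i, h_i = 1, 1, 1, 1, and Δ_i = (y_(i+1) − y_i)/h_i = 0, -9, 11, -7:
  1·M_0 + 4·M_1 + 1·M_2 = 6(Δ_1 - Δ_0) = -54
  1·M_1 + 4·M_2 + 1·M_3 = 6(Δ_2 - Δ_1) = 120
  1·M_2 + 4·M_3 + 1·M_4 = 6(Δ_3 - Δ_2) = -108
Natural end conditions: M_0 = M_4 = 0.
Solving the tridiagonal system: M_0 = 0, M_1 = -699/28, M_2 = 321/7, M_3 = -1077/28, M_4 = 0.
On [0, 1], S'(x) = b_2 + 2c_2·x + 3d_2·x² with b_2 = Δ_2 - h_2(2M_2 + M_3)/6 = 17/8, c_2 = M_2/2 = 321/14, d_2 = (M_3 - M_2)/(6h_2) = -787/56. So S'(0) = 17/8.

2.1250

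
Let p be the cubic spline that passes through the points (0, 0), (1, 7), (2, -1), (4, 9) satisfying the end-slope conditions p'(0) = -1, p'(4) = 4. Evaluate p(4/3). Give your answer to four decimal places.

With M_i denoting the second derivative at x_i, h_i = 1, 1, 2, and Δ_i = (y_(i+1) − y_i)/h_i = 7, -8, 5:
  1·M_0 + 4·M_1 + 1·M_2 = 6(Δ_1 - Δ_0) = -90
  1·M_1 + 6·M_2 + 2·M_3 = 6(Δ_2 - Δ_1) = 78
Clamped end conditions give two more equations: 2h_0·M_0 + h_0·M_1 = 6(Δ_0 - p'(0)) = 48 and h_2·M_2 + 2h_2·M_3 = 6(p'(4) - Δ_2) = -6.
Hence M_0 = 481/11, M_1 = -434/11, M_2 = 265/11, M_3 = -149/11.
On [1, 2], p(t) = 7 + 25/22·(t - 1) - 217/11·(t - 1)² + 233/22·(t - 1)³.
With (t - 1) = 1/3: p(4/3) = 1657/297.

5.5791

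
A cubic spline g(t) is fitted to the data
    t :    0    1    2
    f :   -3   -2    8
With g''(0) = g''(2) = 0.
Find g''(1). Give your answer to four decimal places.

13.5000

With m_i denoting the second derivative at x_i, h_i = 1, 1, and Δ_i = (y_(i+1) − y_i)/h_i = 1, 10:
  1·m_0 + 4·m_1 + 1·m_2 = 6(Δ_1 - Δ_0) = 54
Natural end conditions: m_0 = m_2 = 0.
Solving: m_0 = 0, m_1 = 27/2, m_2 = 0.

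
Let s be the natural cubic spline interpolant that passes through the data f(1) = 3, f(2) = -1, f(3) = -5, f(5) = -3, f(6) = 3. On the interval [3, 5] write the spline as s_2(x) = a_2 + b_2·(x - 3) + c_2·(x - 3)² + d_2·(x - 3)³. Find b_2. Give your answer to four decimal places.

Put σ_i = s'' at the i-th knot. Here h = (1, 1, 2, 1) and Δ = (-4, -4, 1, 6), so the interior equations h_(i-1)·σ_(i-1) + 2(h_(i-1)+h_i)·σ_i + h_i·σ_(i+1) = 6(Δ_i − Δ_(i-1)) read
  1·σ_0 + 4·σ_1 + 1·σ_2 = 6(Δ_1 - Δ_0) = 0
  1·σ_1 + 6·σ_2 + 2·σ_3 = 6(Δ_2 - Δ_1) = 30
  2·σ_2 + 6·σ_3 + 1·σ_4 = 6(Δ_3 - Δ_2) = 30
Natural end conditions: σ_0 = σ_4 = 0.
Forward elimination and back-substitution give σ_0 = 0, σ_1 = -60/61, σ_2 = 240/61, σ_3 = 225/61, σ_4 = 0.
On [3, 5], with s_2(x) = a_2 + b_2·(x - 3) + c_2·(x - 3)² + d_2·(x - 3)³: c_2 = σ_2/2 = 120/61, d_2 = (σ_3 - σ_2)/(6h_2) = -5/244, b_2 = Δ_2 - h_2(2σ_2 + σ_3)/6 = -174/61.

-2.8525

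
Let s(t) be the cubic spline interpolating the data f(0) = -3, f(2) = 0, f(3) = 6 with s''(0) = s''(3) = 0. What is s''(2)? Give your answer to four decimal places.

4.5000

Write σ_i for s''(x_i). With h_i = 2, 1 and divided differences Δ_i = 3/2, 6, the continuity of s' gives the tridiagonal system
  2·σ_0 + 6·σ_1 + 1·σ_2 = 6(Δ_1 - Δ_0) = 27
Natural end conditions: σ_0 = σ_2 = 0.
Hence σ_0 = 0, σ_1 = 9/2, σ_2 = 0.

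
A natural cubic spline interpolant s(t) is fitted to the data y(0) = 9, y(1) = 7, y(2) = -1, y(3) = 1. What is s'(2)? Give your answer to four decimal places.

-4.1333

Put m_i = s'' at the i-th knot. Here h = (1, 1, 1) and Δ = (-2, -8, 2), so the interior equations h_(i-1)·m_(i-1) + 2(h_(i-1)+h_i)·m_i + h_i·m_(i+1) = 6(Δ_i − Δ_(i-1)) read
  1·m_0 + 4·m_1 + 1·m_2 = 6(Δ_1 - Δ_0) = -36
  1·m_1 + 4·m_2 + 1·m_3 = 6(Δ_2 - Δ_1) = 60
Natural end conditions: m_0 = m_3 = 0.
Hence m_0 = 0, m_1 = -68/5, m_2 = 92/5, m_3 = 0.
On [2, 3], s'(t) = b_2 + 2c_2·(t - 2) + 3d_2·(t - 2)² with b_2 = Δ_2 - h_2(2m_2 + m_3)/6 = -62/15, c_2 = m_2/2 = 46/5, d_2 = (m_3 - m_2)/(6h_2) = -46/15. So s'(2) = -62/15.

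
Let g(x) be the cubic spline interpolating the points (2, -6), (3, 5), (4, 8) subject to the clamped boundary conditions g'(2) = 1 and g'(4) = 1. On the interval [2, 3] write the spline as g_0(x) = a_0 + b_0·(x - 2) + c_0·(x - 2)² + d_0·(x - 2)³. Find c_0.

Put σ_i = g'' at the i-th knot. Here h = (1, 1) and Δ = (11, 3), so the interior equations h_(i-1)·σ_(i-1) + 2(h_(i-1)+h_i)·σ_i + h_i·σ_(i+1) = 6(Δ_i − Δ_(i-1)) read
  1·σ_0 + 4·σ_1 + 1·σ_2 = 6(Δ_1 - Δ_0) = -48
Clamped end conditions give two more equations: 2h_0·σ_0 + h_0·σ_1 = 6(Δ_0 - g'(2)) = 60 and h_1·σ_1 + 2h_1·σ_2 = 6(g'(4) - Δ_1) = -12.
Hence σ_0 = 42, σ_1 = -24, σ_2 = 6.
On [2, 3], with g_0(x) = a_0 + b_0·(x - 2) + c_0·(x - 2)² + d_0·(x - 2)³: c_0 = σ_0/2 = 21, d_0 = (σ_1 - σ_0)/(6h_0) = -11, b_0 = Δ_0 - h_0(2σ_0 + σ_1)/6 = 1.

21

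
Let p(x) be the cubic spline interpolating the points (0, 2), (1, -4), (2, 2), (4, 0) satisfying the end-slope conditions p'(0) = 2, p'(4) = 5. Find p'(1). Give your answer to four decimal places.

Write m_i for p''(x_i). With h_i = 1, 1, 2 and divided differences Δ_i = -6, 6, -1, the continuity of p' gives the tridiagonal system
  1·m_0 + 4·m_1 + 1·m_2 = 6(Δ_1 - Δ_0) = 72
  1·m_1 + 6·m_2 + 2·m_3 = 6(Δ_2 - Δ_1) = -42
Clamped end conditions give two more equations: 2h_0·m_0 + h_0·m_1 = 6(Δ_0 - p'(0)) = -48 and h_2·m_2 + 2h_2·m_3 = 6(p'(4) - Δ_2) = 36.
Solving the tridiagonal system: m_0 = -444/11, m_1 = 360/11, m_2 = -204/11, m_3 = 201/11.
On [1, 2], p'(x) = b_1 + 2c_1·(x - 1) + 3d_1·(x - 1)² with b_1 = Δ_1 - h_1(2m_1 + m_2)/6 = -20/11, c_1 = m_1/2 = 180/11, d_1 = (m_2 - m_1)/(6h_1) = -94/11. So p'(1) = -20/11.

-1.8182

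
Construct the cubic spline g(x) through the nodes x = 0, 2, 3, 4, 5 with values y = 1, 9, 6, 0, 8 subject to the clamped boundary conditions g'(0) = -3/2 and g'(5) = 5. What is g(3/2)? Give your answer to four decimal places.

7.0932

With σ_i denoting the second derivative at x_i, h_i = 2, 1, 1, 1, and Δ_i = (y_(i+1) − y_i)/h_i = 4, -3, -6, 8:
  2·σ_0 + 6·σ_1 + 1·σ_2 = 6(Δ_1 - Δ_0) = -42
  1·σ_1 + 4·σ_2 + 1·σ_3 = 6(Δ_2 - Δ_1) = -18
  1·σ_2 + 4·σ_3 + 1·σ_4 = 6(Δ_3 - Δ_2) = 84
Clamped end conditions give two more equations: 2h_0·σ_0 + h_0·σ_1 = 6(Δ_0 - g'(0)) = 33 and h_3·σ_3 + 2h_3·σ_4 = 6(g'(5) - Δ_3) = -18.
Hence σ_0 = 2159/164, σ_1 = -403/41, σ_2 = -767/82, σ_3 = 1199/41, σ_4 = -1937/82.
On [0, 2], g(x) = 1 - 3/2·x + 2159/328·x² - 1257/656·x³.
With x = 3/2: g(3/2) = 37225/5248.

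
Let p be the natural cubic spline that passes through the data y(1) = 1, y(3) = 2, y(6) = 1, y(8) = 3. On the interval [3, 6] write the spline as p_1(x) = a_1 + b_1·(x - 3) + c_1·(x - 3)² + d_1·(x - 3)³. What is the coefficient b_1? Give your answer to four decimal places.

-0.0421

With m_i denoting the second derivative at x_i, h_i = 2, 3, 2, and Δ_i = (y_(i+1) − y_i)/h_i = 1/2, -1/3, 1:
  2·m_0 + 10·m_1 + 3·m_2 = 6(Δ_1 - Δ_0) = -5
  3·m_1 + 10·m_2 + 2·m_3 = 6(Δ_2 - Δ_1) = 8
Natural end conditions: m_0 = m_3 = 0.
Solving the tridiagonal system: m_0 = 0, m_1 = -74/91, m_2 = 95/91, m_3 = 0.
On [3, 6], with p_1(x) = a_1 + b_1·(x - 3) + c_1·(x - 3)² + d_1·(x - 3)³: c_1 = m_1/2 = -37/91, d_1 = (m_2 - m_1)/(6h_1) = 13/126, b_1 = Δ_1 - h_1(2m_1 + m_2)/6 = -23/546.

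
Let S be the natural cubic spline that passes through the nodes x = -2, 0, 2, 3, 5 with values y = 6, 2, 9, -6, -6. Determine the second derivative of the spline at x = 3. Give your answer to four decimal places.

19.1953

Put M_i = S'' at the i-th knot. Here h = (2, 2, 1, 2) and Δ = (-2, 7/2, -15, 0), so the interior equations h_(i-1)·M_(i-1) + 2(h_(i-1)+h_i)·M_i + h_i·M_(i+1) = 6(Δ_i − Δ_(i-1)) read
  2·M_0 + 8·M_1 + 2·M_2 = 6(Δ_1 - Δ_0) = 33
  2·M_1 + 6·M_2 + 1·M_3 = 6(Δ_2 - Δ_1) = -111
  1·M_2 + 6·M_3 + 2·M_4 = 6(Δ_3 - Δ_2) = 90
Natural end conditions: M_0 = M_4 = 0.
Hence M_0 = 0, M_1 = 2667/256, M_2 = -1611/64, M_3 = 2457/128, M_4 = 0.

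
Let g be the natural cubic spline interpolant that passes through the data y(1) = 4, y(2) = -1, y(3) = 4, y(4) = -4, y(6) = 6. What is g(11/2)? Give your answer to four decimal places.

Write M_i for g''(x_i). With h_i = 1, 1, 1, 2 and divided differences Δ_i = -5, 5, -8, 5, the continuity of g' gives the tridiagonal system
  1·M_0 + 4·M_1 + 1·M_2 = 6(Δ_1 - Δ_0) = 60
  1·M_1 + 4·M_2 + 1·M_3 = 6(Δ_2 - Δ_1) = -78
  1·M_2 + 6·M_3 + 2·M_4 = 6(Δ_3 - Δ_2) = 78
Natural end conditions: M_0 = M_4 = 0.
Solving the tridiagonal system: M_0 = 0, M_1 = 963/43, M_2 = -1272/43, M_3 = 771/43, M_4 = 0.
On [4, 6], g(t) = -4 - 299/43·(t - 4) + 771/86·(t - 4)² - 257/172·(t - 4)³.
With (t - 4) = 3/2: g(11/2) = 961/1376.

0.6984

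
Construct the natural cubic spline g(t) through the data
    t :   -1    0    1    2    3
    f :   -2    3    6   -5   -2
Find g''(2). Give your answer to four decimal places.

With M_i denoting the second derivative at x_i, h_i = 1, 1, 1, 1, and Δ_i = (y_(i+1) − y_i)/h_i = 5, 3, -11, 3:
  1·M_0 + 4·M_1 + 1·M_2 = 6(Δ_1 - Δ_0) = -12
  1·M_1 + 4·M_2 + 1·M_3 = 6(Δ_2 - Δ_1) = -84
  1·M_2 + 4·M_3 + 1·M_4 = 6(Δ_3 - Δ_2) = 84
Natural end conditions: M_0 = M_4 = 0.
Solving: M_0 = 0, M_1 = 30/7, M_2 = -204/7, M_3 = 198/7, M_4 = 0.

28.2857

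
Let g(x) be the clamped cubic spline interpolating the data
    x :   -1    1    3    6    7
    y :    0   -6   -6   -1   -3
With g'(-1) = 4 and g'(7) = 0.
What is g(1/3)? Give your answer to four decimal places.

-2.6996

Write M_i for g''(x_i). With h_i = 2, 2, 3, 1 and divided differences Δ_i = -3, 0, 5/3, -2, the continuity of g' gives the tridiagonal system
  2·M_0 + 8·M_1 + 2·M_2 = 6(Δ_1 - Δ_0) = 18
  2·M_1 + 10·M_2 + 3·M_3 = 6(Δ_2 - Δ_1) = 10
  3·M_2 + 8·M_3 + 1·M_4 = 6(Δ_3 - Δ_2) = -22
Clamped end conditions give two more equations: 2h_0·M_0 + h_0·M_1 = 6(Δ_0 - g'(-1)) = -42 and h_3·M_3 + 2h_3·M_4 = 6(g'(7) - Δ_3) = 12.
Hence M_0 = -118/9, M_1 = 47/9, M_2 = 11/9, M_3 = -38/9, M_4 = 73/9.
On [-1, 1], g(x) = 0 + 4·(x + 1) - 59/9·(x + 1)² + 55/36·(x + 1)³.
With (x + 1) = 4/3: g(1/3) = -656/243.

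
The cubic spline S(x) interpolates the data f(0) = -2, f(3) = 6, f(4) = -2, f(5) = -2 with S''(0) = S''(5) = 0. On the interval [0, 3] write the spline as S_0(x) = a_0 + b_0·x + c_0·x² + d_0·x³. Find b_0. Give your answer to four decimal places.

7.5699

Write M_i for S''(x_i). With h_i = 3, 1, 1 and divided differences Δ_i = 8/3, -8, 0, the continuity of S' gives the tridiagonal system
  3·M_0 + 8·M_1 + 1·M_2 = 6(Δ_1 - Δ_0) = -64
  1·M_1 + 4·M_2 + 1·M_3 = 6(Δ_2 - Δ_1) = 48
Natural end conditions: M_0 = M_3 = 0.
Forward elimination and back-substitution give M_0 = 0, M_1 = -304/31, M_2 = 448/31, M_3 = 0.
On [0, 3], with S_0(x) = a_0 + b_0·x + c_0·x² + d_0·x³: c_0 = M_0/2 = 0, d_0 = (M_1 - M_0)/(6h_0) = -152/279, b_0 = Δ_0 - h_0(2M_0 + M_1)/6 = 704/93.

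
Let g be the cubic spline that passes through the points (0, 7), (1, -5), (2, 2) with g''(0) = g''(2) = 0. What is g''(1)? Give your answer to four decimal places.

28.5000

Let M_i = g''(x_i). Step sizes h_i = 1, 1; slopes of the chords Δ_i = (y_(i+1) - y_i)/h_i = -12, 7.
  1·M_0 + 4·M_1 + 1·M_2 = 6(Δ_1 - Δ_0) = 114
Natural end conditions: M_0 = M_2 = 0.
Hence M_0 = 0, M_1 = 57/2, M_2 = 0.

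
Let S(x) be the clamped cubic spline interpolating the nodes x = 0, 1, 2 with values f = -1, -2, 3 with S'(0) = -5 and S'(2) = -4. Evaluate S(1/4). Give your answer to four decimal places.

Write m_i for S''(x_i). With h_i = 1, 1 and divided differences Δ_i = -1, 5, the continuity of S' gives the tridiagonal system
  1·m_0 + 4·m_1 + 1·m_2 = 6(Δ_1 - Δ_0) = 36
Clamped end conditions give two more equations: 2h_0·m_0 + h_0·m_1 = 6(Δ_0 - S'(0)) = 24 and h_1·m_1 + 2h_1·m_2 = 6(S'(2) - Δ_1) = -54.
Solving: m_0 = 7/2, m_1 = 17, m_2 = -71/2.
On [0, 1], S(x) = -1 - 5·x + 7/4·x² + 9/4·x³.
With x = 1/4: S(1/4) = -539/256.

-2.1055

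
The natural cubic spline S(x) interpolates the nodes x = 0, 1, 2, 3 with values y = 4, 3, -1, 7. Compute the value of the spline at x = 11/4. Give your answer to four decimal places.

Let M_i = S''(x_i). Step sizes h_i = 1, 1, 1; slopes of the chords Δ_i = (y_(i+1) - y_i)/h_i = -1, -4, 8.
  1·M_0 + 4·M_1 + 1·M_2 = 6(Δ_1 - Δ_0) = -18
  1·M_1 + 4·M_2 + 1·M_3 = 6(Δ_2 - Δ_1) = 72
Natural end conditions: M_0 = M_3 = 0.
Solving: M_0 = 0, M_1 = -48/5, M_2 = 102/5, M_3 = 0.
On [2, 3], S(x) = -1 + 6/5·(x - 2) + 51/5·(x - 2)² - 17/5·(x - 2)³.
With (x - 2) = 3/4: S(11/4) = 269/64.

4.2031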